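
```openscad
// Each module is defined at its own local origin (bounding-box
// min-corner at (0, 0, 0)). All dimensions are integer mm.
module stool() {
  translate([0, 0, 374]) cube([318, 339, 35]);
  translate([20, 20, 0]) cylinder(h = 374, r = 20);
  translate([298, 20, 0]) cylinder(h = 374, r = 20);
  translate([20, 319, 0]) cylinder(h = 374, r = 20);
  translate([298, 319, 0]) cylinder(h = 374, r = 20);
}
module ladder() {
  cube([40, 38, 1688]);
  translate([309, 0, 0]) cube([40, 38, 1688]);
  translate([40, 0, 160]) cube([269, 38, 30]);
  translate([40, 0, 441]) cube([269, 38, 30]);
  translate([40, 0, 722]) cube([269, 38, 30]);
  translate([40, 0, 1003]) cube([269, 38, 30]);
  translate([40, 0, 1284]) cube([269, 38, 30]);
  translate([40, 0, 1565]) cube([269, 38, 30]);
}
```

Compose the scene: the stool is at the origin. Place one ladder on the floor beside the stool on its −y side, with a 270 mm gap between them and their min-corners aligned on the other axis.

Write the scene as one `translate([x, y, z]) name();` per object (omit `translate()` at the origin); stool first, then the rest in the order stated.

stool();
translate([0, -308, 0]) ladder();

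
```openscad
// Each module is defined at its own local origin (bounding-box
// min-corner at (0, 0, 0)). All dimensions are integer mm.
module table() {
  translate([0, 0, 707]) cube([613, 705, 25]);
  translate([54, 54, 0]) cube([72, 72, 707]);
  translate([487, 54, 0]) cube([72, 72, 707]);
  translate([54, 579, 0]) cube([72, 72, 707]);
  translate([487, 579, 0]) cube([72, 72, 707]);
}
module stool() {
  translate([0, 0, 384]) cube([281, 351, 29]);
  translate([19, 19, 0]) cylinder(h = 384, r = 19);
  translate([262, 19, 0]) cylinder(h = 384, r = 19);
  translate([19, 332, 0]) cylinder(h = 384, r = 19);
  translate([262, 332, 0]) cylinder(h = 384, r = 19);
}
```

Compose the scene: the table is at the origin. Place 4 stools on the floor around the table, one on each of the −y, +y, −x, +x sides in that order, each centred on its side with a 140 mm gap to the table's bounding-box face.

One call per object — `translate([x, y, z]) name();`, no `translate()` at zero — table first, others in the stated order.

table();
translate([166, -491, 0]) stool();
translate([166, 845, 0]) stool();
translate([-421, 177, 0]) stool();
translate([753, 177, 0]) stool();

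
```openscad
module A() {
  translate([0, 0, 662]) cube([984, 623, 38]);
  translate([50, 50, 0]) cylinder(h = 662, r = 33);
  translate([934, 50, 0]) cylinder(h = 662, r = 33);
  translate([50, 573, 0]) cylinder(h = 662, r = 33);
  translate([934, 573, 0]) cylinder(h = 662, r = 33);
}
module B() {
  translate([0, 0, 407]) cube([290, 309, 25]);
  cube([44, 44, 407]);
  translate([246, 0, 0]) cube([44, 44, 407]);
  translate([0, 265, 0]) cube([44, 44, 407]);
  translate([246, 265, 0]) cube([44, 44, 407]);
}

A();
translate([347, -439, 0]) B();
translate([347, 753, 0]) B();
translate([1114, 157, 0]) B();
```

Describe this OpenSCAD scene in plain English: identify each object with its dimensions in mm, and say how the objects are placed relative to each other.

A is a table with a 984×623 mm rectangular top, 38 mm thick, top surface at z = 700 mm, supported by four round legs of 66 mm diameter, each leg's bounding box inset 17 mm from the nearest pair of top edges, running from the floor.

B is a four-legged stool. The seat is 290×309 mm, 25 mm thick, top at z = 432 mm. It stands on four square legs, each 44×44 mm in cross-section, from z = 0 to the seat underside, each flush with a corner of the seat.

Three stools sit around the table at the −y, +y, +x sides.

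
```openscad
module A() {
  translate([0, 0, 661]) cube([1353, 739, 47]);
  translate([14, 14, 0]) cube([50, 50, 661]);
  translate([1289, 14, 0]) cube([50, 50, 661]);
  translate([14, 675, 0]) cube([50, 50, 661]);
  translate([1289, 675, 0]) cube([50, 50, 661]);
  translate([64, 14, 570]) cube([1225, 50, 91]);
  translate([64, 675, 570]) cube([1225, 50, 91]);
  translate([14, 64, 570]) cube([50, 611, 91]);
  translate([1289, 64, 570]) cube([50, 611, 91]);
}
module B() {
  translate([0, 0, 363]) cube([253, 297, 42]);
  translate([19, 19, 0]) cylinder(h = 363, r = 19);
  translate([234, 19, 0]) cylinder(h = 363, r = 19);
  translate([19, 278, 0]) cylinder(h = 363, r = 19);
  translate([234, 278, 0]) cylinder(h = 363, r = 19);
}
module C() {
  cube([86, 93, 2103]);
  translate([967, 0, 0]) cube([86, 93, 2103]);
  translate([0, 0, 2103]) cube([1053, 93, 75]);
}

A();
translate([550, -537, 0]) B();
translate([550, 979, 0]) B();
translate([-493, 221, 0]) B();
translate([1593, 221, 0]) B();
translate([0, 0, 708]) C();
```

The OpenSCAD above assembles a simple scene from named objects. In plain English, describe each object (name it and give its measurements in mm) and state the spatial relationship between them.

A is a table: top 1353 mm (x) × 739 mm (y), 47 mm thick, upper face at z = 708 mm, on four 50×50 mm square legs, each inset 14 mm from the nearest pair of top edges, running from z = 0 to the bottom of the top. Four apron rails, 50 mm thick and 91 mm tall, run between adjacent legs with their top edges flush with the underside of the top and their outer faces flush with the legs' outer faces.

B is a four-legged stool. The seat is 253×297 mm, 42 mm thick, top at z = 405 mm. It stands on four round legs, each 38 mm in diameter, from z = 0 to the seat underside, each leg's axis is inset half a diameter from the nearest pair of seat edges (so the leg's bounding box is flush with the corner).

C is a door frame. The clear opening is 881 mm wide and 2103 mm high. Two 86 mm wide jambs, 93 mm deep, stand either side of the opening from the floor to the top of the opening. A 75 mm thick head sits across the top of both jambs, spanning the full outside width of the frame.

Four stools sit around the table at the −y, +y, −x, +x sides. The door frame is on top of the table.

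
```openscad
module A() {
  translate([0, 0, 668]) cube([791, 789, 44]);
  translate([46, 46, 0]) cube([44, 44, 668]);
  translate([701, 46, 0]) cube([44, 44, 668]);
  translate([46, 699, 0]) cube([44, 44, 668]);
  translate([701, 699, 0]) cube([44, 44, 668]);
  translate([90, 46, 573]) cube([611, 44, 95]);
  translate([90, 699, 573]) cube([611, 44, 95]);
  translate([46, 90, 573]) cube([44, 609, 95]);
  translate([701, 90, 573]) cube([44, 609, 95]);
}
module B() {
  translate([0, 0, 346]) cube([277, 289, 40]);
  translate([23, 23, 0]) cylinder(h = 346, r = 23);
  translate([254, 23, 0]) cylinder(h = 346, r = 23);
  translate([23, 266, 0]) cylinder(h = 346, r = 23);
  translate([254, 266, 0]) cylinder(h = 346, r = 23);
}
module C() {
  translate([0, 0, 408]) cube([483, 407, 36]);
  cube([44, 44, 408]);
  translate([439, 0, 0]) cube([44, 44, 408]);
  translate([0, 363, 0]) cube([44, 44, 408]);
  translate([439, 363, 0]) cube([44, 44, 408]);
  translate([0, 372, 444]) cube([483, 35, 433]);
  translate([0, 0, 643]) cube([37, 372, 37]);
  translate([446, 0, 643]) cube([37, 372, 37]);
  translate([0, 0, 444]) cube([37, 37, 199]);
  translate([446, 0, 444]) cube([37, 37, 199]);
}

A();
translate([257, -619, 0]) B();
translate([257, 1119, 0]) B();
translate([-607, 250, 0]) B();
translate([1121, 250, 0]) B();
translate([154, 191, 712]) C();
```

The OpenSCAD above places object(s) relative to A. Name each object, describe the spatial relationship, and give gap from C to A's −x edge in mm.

A is a table. B is a stool. C is a chair. Four stools sit around the table at the −y, +y, −x, +x sides. The chair is on top of the table, centred. The gap from the chair to the table's −x edge is 154 mm.

The chair's min-x is at 154; the table's min-x is 0; gap = 154 mm.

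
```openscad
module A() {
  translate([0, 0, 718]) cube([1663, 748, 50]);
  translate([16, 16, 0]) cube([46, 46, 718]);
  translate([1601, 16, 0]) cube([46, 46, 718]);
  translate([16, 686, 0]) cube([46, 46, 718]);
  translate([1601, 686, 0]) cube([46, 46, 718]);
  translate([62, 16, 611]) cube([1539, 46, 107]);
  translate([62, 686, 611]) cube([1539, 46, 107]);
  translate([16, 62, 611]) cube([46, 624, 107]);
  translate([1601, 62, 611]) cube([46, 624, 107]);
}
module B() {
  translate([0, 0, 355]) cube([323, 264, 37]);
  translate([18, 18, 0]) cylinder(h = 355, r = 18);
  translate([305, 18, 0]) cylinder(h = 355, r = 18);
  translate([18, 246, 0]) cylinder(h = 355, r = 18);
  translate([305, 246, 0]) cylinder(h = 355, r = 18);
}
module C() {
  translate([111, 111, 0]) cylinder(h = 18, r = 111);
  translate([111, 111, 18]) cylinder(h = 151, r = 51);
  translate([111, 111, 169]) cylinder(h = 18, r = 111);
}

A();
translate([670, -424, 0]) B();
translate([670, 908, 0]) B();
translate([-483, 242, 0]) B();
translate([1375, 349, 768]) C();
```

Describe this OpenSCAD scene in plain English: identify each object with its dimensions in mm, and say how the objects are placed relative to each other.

A is a table: top 1663 mm (x) × 748 mm (y), 50 mm thick, upper face at z = 768 mm, on four 46×46 mm square legs, each inset 16 mm from the nearest pair of top edges, running from z = 0 to the bottom of the top. Four apron rails, 46 mm thick and 107 mm tall, run between adjacent legs with their top edges flush with the underside of the top and their outer faces flush with the legs' outer faces.

B is a four-legged stool. The seat is 323×264 mm, 37 mm thick, top at z = 392 mm. It stands on four round legs, each 36 mm in diameter, from z = 0 to the seat underside, each leg's axis is inset half a diameter from the nearest pair of seat edges (so the leg's bounding box is flush with the corner).

C is a spool: two coaxial disc flanges of radius 111 mm and thickness 18 mm, joined by a core cylinder of radius 51 mm and height 151 mm. The lower flange rests on z = 0 and the three cylinders share a vertical axis.

Three stools sit around the table at the −y, +y, −x sides. The spool is on top of the table.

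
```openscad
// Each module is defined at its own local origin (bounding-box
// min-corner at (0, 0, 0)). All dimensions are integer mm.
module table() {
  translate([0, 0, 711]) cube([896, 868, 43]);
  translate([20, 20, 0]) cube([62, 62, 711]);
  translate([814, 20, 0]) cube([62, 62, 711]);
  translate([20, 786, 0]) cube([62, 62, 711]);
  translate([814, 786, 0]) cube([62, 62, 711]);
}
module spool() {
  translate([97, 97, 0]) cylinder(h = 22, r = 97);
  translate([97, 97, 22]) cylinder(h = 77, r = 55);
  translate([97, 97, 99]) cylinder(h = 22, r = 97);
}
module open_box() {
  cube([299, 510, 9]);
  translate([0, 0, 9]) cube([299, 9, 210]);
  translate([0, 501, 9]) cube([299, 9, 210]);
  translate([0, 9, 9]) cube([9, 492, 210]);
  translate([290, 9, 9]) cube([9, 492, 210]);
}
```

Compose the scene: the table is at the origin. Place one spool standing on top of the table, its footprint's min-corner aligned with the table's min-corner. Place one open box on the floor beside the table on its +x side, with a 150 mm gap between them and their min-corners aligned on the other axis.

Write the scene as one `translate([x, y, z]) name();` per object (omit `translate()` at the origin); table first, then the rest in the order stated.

table();
translate([0, 0, 754]) spool();
translate([1046, 0, 0]) open_box();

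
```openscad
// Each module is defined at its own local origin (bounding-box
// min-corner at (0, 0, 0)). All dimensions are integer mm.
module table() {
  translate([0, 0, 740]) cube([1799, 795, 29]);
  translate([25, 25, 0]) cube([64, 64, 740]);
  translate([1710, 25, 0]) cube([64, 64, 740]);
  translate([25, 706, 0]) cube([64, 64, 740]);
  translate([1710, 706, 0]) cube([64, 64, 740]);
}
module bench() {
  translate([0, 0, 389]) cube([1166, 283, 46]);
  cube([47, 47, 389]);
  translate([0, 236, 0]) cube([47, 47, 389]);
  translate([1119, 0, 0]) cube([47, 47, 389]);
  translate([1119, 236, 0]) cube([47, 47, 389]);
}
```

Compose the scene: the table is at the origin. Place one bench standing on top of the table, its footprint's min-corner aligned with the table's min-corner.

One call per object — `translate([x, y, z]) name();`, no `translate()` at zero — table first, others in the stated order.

table();
translate([0, 0, 769]) bench();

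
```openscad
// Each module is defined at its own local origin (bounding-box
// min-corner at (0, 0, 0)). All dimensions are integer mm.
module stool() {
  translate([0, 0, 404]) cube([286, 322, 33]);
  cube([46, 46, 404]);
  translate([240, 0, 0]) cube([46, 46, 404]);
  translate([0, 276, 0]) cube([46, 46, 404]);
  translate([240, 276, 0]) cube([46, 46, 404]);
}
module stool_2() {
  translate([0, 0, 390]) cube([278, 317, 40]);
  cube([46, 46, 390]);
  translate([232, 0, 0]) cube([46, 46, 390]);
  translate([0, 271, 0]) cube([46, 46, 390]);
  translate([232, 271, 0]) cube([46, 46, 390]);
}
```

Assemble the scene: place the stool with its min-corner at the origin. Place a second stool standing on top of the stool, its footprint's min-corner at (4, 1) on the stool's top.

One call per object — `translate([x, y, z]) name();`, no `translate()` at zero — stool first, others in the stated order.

stool();
translate([4, 1, 437]) stool_2();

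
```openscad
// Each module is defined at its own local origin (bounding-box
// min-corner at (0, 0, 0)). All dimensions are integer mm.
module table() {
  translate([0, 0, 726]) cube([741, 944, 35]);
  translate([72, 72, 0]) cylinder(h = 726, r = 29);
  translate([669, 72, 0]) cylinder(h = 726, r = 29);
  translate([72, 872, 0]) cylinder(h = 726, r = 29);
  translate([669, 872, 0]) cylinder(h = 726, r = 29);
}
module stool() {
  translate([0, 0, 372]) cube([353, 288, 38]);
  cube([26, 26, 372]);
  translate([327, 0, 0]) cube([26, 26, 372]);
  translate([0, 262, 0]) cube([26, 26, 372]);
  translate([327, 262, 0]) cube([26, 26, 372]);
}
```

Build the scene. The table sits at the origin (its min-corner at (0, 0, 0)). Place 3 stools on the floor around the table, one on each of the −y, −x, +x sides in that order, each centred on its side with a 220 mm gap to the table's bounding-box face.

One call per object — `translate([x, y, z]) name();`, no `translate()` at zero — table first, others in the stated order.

table();
translate([194, -508, 0]) stool();
translate([-573, 328, 0]) stool();
translate([961, 328, 0]) stool();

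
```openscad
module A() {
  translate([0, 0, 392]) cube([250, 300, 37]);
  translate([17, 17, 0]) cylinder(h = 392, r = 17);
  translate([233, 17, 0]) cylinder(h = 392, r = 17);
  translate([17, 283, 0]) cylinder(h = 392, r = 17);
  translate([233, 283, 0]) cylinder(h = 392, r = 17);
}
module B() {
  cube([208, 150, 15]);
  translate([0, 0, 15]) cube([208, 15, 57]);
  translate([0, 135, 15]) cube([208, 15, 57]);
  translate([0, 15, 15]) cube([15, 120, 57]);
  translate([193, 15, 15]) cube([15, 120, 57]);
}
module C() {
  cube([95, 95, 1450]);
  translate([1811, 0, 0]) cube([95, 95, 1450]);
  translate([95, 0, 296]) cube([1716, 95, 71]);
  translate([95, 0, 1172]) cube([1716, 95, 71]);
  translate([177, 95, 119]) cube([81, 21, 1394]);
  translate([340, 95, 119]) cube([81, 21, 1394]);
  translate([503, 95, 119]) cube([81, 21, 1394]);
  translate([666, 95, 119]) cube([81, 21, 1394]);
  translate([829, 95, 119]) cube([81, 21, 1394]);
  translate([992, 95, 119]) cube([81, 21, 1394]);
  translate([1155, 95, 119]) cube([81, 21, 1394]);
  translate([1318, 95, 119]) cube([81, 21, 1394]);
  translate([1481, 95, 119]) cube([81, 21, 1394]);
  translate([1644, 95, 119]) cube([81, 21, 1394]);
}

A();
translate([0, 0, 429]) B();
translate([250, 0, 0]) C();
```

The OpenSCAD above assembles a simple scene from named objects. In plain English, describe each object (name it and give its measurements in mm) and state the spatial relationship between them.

A is a four-legged stool. The seat is a 250×300×37 mm slab whose top surface is at z = 429 mm; four round legs, each 34 mm in diameter, run from the floor (z = 0) to the underside of the seat, each leg's axis is inset half a diameter from the nearest pair of seat edges (so the leg's bounding box is flush with the corner).

B is an open storage box with external size 208×150×72 mm and wall thickness 15 mm (the base is also 15 mm thick). The base covers the whole footprint; the four walls stand on the base, with the y-facing walls full-width and the x-facing walls fitting between their inner faces.

C is a fence section. Two 95×95 mm posts, 1450 mm tall, stand on the floor with a clear span of 1716 mm between their inner faces. Two horizontal rails of 95×71 mm section span the gap between the posts with their undersides at z = 296 mm and z = 1172 mm, flush with the posts' −y face. 10 pickets, each 81 mm wide, 21 mm thick and 1394 mm tall, are fixed to the +y face of the rails with their bottoms at z = 119 mm, evenly spaced across the span with equal gaps (rounded down to the nearest mm) at the −x end and between each pair — any rounding remainder accumulates at the +x end.

The open box is on top of the stool. The fence section is against the stool's +x side, with their −y faces flush.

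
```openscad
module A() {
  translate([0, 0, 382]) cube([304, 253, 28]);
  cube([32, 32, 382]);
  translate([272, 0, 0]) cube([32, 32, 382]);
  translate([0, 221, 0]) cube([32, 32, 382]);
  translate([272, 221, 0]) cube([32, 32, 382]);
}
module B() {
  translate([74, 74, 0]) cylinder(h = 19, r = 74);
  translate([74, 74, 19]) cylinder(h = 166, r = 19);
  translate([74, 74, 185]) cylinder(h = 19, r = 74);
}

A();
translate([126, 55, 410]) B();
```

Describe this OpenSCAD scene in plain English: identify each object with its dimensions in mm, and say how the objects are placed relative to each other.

A is a simple wooden stool: a rectangular seat 304 mm (x) by 253 mm (y), 28 mm thick, top face at z = 410 mm, on four square legs, each 32×32 mm in cross-section. The legs rest on z = 0, each flush with a corner of the seat.

B is a spool: two coaxial disc flanges of radius 74 mm and thickness 19 mm, joined by a core cylinder of radius 19 mm and height 166 mm. The lower flange rests on z = 0 and the three cylinders share a vertical axis.

The spool is on top of the stool.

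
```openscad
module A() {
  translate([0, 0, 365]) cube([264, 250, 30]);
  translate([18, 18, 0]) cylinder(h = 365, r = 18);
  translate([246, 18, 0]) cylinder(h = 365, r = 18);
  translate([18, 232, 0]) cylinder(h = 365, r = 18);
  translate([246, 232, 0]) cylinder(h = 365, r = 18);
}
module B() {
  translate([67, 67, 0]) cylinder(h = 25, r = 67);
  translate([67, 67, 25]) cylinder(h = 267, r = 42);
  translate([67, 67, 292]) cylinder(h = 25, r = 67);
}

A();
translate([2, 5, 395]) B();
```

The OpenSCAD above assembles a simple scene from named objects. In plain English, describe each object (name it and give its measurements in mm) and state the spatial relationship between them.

A is a four-legged stool. The seat is 264×250 mm, 30 mm thick, top at z = 395 mm. It stands on four round legs, each 36 mm in diameter, from z = 0 to the seat underside, each leg's axis is inset half a diameter from the nearest pair of seat edges (so the leg's bounding box is flush with the corner).

B is a spool: two coaxial disc flanges of radius 67 mm and thickness 25 mm, joined by a core cylinder of radius 42 mm and height 267 mm. The lower flange rests on z = 0 and the three cylinders share a vertical axis.

The spool is on top of the stool.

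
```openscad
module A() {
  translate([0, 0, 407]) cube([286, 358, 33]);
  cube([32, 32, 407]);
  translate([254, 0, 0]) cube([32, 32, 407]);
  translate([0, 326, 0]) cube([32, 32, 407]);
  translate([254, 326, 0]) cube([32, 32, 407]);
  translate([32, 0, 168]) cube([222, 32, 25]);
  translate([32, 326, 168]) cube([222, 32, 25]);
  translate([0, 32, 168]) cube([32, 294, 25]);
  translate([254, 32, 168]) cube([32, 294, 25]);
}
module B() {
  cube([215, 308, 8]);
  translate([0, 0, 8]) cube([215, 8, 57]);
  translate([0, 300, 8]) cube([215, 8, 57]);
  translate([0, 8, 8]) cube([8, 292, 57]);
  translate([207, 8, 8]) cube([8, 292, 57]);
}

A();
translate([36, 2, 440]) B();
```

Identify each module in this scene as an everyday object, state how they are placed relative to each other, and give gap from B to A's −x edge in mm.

The open box's min-x is at 36; the stool's min-x is 0; gap = 36 mm.

A is a stool. B is an open box. The open box is on top of the stool. The gap from the open box to the stool's −x edge is 36 mm.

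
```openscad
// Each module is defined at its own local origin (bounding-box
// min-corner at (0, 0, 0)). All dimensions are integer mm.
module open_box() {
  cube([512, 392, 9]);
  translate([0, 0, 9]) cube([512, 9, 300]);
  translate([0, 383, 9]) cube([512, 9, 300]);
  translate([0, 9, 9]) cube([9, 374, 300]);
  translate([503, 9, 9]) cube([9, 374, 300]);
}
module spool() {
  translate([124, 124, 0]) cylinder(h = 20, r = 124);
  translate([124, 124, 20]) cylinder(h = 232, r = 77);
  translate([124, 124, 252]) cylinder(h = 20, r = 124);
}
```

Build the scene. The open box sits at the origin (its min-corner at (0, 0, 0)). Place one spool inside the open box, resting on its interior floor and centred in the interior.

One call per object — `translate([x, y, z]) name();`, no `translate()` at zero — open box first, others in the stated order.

open_box();
translate([132, 72, 9]) spool();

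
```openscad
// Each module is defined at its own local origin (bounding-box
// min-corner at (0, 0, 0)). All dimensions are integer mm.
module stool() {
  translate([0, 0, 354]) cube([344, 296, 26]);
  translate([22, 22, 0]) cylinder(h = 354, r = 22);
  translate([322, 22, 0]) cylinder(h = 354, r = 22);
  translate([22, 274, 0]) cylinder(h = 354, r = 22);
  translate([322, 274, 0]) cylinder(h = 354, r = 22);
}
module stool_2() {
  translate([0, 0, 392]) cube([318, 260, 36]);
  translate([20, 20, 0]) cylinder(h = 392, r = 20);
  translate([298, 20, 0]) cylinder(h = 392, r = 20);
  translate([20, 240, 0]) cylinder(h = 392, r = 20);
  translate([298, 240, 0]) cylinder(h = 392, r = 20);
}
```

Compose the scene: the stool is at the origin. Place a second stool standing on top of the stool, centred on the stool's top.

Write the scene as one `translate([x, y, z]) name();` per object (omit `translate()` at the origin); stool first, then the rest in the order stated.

stool();
translate([13, 18, 380]) stool_2();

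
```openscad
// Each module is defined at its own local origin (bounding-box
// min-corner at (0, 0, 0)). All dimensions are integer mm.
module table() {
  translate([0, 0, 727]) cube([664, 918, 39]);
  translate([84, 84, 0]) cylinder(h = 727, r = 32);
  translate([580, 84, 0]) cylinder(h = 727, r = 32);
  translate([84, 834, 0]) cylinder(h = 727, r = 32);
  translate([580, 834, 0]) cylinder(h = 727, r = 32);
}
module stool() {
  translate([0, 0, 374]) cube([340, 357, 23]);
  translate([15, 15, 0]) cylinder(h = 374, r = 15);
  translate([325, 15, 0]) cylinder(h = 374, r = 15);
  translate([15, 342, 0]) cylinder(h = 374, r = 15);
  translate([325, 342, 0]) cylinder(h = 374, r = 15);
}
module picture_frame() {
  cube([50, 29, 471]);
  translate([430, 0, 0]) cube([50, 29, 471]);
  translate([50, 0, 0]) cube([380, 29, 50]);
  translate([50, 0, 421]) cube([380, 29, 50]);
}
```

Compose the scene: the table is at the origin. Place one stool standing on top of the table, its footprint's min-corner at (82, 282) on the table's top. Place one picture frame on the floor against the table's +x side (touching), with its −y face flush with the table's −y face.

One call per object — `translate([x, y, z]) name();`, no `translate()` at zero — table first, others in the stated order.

table();
translate([82, 282, 766]) stool();
translate([664, 0, 0]) picture_frame();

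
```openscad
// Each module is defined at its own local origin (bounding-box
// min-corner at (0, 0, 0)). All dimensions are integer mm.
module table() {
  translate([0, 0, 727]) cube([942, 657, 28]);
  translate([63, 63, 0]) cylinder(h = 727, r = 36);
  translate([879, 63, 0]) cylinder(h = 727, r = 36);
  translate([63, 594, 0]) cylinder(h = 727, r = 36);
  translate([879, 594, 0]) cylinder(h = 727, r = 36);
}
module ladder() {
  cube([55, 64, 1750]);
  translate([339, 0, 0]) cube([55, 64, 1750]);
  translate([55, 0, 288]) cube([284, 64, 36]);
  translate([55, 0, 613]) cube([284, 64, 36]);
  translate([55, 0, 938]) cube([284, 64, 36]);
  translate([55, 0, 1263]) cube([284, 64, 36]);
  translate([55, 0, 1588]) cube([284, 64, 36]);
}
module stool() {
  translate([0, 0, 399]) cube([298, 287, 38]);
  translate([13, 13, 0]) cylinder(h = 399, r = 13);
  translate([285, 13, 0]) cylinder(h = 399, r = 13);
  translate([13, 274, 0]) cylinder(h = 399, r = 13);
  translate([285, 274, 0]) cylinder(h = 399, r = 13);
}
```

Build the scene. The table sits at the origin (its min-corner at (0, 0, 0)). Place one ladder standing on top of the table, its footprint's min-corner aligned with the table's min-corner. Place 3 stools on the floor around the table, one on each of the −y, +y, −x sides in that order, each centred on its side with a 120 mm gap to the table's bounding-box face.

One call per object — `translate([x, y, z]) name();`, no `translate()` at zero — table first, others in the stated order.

table();
translate([0, 0, 755]) ladder();
translate([322, -407, 0]) stool();
translate([322, 777, 0]) stool();
translate([-418, 185, 0]) stool();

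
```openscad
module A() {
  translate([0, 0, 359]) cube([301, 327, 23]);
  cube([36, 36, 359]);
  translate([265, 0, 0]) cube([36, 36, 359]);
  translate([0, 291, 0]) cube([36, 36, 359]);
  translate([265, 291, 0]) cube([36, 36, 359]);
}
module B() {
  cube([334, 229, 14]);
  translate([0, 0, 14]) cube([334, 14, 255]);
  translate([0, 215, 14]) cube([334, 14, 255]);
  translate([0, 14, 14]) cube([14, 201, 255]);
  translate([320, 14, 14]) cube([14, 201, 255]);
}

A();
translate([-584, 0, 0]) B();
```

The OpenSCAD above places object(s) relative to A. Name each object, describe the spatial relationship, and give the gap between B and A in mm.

A is a stool. B is an open box. The open box is on the floor beside the stool on its −x side. The gap between the open box and the stool is 250 mm.

The open box's nearest face is 250 mm from the stool's −x face.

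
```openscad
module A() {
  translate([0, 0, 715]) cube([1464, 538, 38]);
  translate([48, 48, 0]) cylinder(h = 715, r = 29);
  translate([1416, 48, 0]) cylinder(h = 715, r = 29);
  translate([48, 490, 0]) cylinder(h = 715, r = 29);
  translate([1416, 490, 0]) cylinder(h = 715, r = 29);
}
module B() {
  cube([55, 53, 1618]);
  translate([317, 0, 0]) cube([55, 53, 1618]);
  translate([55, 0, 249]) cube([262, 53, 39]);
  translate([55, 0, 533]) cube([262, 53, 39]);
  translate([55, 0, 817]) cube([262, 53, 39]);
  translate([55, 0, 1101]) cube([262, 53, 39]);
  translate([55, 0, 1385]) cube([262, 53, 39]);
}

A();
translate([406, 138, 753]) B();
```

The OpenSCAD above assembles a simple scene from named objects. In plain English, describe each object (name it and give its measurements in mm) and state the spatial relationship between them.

A is a table with a 1464×538 mm rectangular top, 38 mm thick, top surface at z = 753 mm, supported by four round legs of 58 mm diameter, each leg's bounding box inset 19 mm from the nearest pair of top edges, running from the floor.

B is a wooden ladder with two side rails of 55×53 mm section and 1618 mm height, set 372 mm apart overall. Between them run 5 rectangular rungs (53 mm deep, 39 mm thick), front faces flush with the rails' −y face. The bottom of the first rung is 249 mm above the floor and each subsequent rung is 284 mm higher than the one below.

The ladder is on top of the table.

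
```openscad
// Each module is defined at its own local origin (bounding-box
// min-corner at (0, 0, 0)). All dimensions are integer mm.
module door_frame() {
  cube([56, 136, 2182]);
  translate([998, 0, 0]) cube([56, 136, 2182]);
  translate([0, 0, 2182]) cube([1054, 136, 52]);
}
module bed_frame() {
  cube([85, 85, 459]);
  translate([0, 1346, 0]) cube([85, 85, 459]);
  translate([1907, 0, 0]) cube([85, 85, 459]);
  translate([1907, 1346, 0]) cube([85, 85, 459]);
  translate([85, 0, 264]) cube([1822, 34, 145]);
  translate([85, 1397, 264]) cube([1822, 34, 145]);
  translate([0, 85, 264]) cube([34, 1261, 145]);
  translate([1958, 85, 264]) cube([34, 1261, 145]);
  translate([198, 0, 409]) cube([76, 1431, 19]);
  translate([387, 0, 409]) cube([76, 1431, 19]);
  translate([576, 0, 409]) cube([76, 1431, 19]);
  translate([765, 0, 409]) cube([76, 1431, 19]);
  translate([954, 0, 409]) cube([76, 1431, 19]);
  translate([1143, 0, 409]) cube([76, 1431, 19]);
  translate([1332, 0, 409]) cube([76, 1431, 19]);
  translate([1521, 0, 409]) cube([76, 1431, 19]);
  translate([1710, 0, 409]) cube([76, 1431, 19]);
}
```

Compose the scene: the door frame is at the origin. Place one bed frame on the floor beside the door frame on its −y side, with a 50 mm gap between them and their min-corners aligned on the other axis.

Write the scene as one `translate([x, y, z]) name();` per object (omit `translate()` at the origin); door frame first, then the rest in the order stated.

door_frame();
translate([0, -1481, 0]) bed_frame();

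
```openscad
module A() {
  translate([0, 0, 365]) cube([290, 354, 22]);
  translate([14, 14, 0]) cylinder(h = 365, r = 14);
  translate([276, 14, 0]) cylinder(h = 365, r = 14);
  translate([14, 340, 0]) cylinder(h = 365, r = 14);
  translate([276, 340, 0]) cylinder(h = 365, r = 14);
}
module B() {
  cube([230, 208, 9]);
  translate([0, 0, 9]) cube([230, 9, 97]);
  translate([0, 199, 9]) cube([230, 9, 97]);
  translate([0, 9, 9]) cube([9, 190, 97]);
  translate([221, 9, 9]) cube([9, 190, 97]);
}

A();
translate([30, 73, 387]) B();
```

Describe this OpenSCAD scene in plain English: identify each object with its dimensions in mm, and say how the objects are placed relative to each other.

A is a simple wooden stool: a rectangular seat 290 mm (x) by 354 mm (y), 22 mm thick, top face at z = 387 mm, on four round legs, each 28 mm in diameter. The legs rest on z = 0, each leg's axis is inset half a diameter from the nearest pair of seat edges (so the leg's bounding box is flush with the corner).

B is an open-topped rectangular box: outside dimensions 230×208×106 mm, with a uniform wall and base thickness of 9 mm. The base is a full 230×208 slab on the floor; four walls sit on top of the base. The front and back walls (the −y and +y sides) span the full width; the two side walls fit between them.

The open box is on top of the stool, centred.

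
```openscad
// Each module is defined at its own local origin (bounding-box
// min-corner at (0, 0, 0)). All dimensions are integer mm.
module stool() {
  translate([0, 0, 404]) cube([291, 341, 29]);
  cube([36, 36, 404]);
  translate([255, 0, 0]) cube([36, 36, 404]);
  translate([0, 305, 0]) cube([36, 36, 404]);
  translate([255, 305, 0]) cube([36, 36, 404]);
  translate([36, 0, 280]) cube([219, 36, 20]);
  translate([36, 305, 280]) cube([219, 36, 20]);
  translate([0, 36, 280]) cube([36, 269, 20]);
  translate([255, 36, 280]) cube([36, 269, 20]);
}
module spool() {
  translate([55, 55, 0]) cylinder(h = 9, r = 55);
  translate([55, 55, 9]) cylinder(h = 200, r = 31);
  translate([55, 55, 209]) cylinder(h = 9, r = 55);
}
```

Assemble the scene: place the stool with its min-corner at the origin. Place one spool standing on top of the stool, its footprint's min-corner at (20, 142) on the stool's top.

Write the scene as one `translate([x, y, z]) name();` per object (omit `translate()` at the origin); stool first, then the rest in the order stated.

stool();
translate([20, 142, 433]) spool();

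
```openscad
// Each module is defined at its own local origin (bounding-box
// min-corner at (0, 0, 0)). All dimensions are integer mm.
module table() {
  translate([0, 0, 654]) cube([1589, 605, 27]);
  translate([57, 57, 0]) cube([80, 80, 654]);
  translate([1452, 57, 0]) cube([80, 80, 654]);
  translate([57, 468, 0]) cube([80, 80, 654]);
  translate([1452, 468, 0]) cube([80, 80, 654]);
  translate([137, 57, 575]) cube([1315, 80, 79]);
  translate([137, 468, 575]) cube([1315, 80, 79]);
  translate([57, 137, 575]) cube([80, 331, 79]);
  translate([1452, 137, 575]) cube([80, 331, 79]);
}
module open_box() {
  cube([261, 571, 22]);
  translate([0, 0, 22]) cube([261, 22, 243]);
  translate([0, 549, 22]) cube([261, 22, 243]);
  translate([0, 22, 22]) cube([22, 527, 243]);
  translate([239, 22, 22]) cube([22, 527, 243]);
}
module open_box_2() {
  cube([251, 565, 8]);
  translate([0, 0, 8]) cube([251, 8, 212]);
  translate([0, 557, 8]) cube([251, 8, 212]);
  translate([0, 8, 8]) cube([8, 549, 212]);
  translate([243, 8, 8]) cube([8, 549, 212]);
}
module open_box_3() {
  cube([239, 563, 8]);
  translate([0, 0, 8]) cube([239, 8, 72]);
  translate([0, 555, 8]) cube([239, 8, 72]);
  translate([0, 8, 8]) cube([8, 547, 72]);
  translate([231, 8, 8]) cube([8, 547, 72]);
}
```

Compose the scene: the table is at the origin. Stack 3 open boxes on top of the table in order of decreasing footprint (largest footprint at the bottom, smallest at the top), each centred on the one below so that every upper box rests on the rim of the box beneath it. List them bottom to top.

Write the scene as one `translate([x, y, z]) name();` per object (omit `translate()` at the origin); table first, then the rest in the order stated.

table();
translate([664, 17, 681]) open_box();
translate([669, 20, 946]) open_box_2();
translate([675, 21, 1166]) open_box_3();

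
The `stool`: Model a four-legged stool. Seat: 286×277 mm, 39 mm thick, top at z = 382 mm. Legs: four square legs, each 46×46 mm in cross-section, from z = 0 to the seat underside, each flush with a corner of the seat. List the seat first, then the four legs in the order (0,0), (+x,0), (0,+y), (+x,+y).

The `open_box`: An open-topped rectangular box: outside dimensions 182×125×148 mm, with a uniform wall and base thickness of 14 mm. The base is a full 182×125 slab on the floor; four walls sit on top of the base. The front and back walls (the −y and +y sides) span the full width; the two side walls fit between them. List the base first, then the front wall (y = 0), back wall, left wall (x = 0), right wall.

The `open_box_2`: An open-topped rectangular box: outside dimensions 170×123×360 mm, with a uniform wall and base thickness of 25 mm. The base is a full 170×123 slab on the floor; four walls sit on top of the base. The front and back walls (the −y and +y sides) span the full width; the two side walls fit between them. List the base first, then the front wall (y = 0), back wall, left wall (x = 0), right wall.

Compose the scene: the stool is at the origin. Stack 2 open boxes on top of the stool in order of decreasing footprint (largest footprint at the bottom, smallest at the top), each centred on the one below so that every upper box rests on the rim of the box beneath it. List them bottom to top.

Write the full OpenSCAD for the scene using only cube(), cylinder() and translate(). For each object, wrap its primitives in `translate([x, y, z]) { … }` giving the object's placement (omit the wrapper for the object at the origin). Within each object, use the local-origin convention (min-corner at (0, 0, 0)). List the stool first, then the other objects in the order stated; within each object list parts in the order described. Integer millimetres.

translate([0, 0, 343]) cube([286, 277, 39]);
cube([46, 46, 343]);
translate([240, 0, 0]) cube([46, 46, 343]);
translate([0, 231, 0]) cube([46, 46, 343]);
translate([240, 231, 0]) cube([46, 46, 343]);
translate([52, 76, 382]) {
  cube([182, 125, 14]);
  translate([0, 0, 14]) cube([182, 14, 134]);
  translate([0, 111, 14]) cube([182, 14, 134]);
  translate([0, 14, 14]) cube([14, 97, 134]);
  translate([168, 14, 14]) cube([14, 97, 134]);
}
translate([58, 77, 530]) {
  cube([170, 123, 25]);
  translate([0, 0, 25]) cube([170, 25, 335]);
  translate([0, 98, 25]) cube([170, 25, 335]);
  translate([0, 25, 25]) cube([25, 73, 335]);
  translate([145, 25, 25]) cube([25, 73, 335]);
}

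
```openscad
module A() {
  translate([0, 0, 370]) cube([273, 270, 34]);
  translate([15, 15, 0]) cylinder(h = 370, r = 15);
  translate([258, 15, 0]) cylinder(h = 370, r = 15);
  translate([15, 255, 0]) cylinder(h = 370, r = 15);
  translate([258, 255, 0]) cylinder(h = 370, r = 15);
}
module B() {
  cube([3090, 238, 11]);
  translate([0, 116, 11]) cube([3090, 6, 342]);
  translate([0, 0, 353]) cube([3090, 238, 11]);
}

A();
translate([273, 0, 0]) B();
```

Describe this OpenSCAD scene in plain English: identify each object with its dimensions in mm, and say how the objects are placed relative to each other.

A is a four-legged stool. The seat is 273×270 mm, 34 mm thick, top at z = 404 mm. It stands on four round legs, each 30 mm in diameter, from z = 0 to the seat underside, each leg's axis is inset half a diameter from the nearest pair of seat edges (so the leg's bounding box is flush with the corner).

B is an I-beam lying along x, 3090 mm long. Overall section height 364 mm. Two flanges 238 mm wide (y) and 11 mm thick, one on the floor and one at the top; a web 6 mm thick runs between them, centred on the flange width.

The I-beam is against the stool's +x side, with their −y faces flush.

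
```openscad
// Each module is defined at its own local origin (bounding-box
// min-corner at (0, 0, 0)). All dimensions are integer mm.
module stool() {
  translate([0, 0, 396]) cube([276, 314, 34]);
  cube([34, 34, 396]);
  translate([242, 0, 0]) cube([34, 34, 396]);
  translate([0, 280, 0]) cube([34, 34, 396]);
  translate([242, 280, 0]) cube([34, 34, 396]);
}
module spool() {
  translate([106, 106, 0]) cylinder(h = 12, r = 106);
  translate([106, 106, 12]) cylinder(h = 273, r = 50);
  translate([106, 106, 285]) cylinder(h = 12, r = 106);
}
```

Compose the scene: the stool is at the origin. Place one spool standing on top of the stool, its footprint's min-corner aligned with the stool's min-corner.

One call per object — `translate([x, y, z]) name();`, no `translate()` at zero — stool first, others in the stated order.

stool();
translate([0, 0, 430]) spool();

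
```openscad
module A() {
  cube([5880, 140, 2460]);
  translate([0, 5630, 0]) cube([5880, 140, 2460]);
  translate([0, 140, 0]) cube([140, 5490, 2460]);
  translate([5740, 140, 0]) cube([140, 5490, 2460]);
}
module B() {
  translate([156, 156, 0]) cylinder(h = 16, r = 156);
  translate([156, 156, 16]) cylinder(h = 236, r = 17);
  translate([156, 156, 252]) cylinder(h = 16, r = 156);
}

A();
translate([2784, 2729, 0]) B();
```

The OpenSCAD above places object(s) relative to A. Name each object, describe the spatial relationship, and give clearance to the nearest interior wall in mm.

Clearances: x = 2644, y = 2589; minimum 2589 mm.

A is a house frame. B is a spool. The spool sits inside the house frame, centred. The clearance to the nearest interior wall is 2589 mm.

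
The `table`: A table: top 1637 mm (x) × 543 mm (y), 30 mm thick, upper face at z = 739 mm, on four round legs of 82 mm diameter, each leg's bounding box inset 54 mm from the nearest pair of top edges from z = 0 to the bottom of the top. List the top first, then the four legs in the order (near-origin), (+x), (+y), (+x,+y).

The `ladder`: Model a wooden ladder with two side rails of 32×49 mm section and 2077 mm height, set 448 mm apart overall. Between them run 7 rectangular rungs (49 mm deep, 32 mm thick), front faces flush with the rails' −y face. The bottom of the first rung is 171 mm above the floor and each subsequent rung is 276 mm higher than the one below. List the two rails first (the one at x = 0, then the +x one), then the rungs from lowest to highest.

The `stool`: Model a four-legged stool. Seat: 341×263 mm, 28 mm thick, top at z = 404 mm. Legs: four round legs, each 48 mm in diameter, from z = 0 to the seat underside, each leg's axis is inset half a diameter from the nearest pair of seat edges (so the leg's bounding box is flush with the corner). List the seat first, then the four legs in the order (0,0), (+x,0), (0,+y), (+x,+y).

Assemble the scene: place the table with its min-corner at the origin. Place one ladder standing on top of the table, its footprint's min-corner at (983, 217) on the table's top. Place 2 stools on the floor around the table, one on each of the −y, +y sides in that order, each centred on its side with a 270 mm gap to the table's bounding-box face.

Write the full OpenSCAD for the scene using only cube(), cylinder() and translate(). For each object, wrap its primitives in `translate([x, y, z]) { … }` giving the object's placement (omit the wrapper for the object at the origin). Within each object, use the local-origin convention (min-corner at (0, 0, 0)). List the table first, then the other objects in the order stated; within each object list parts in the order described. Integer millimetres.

translate([0, 0, 709]) cube([1637, 543, 30]);
translate([95, 95, 0]) cylinder(h = 709, r = 41);
translate([1542, 95, 0]) cylinder(h = 709, r = 41);
translate([95, 448, 0]) cylinder(h = 709, r = 41);
translate([1542, 448, 0]) cylinder(h = 709, r = 41);
translate([983, 217, 739]) {
  cube([32, 49, 2077]);
  translate([416, 0, 0]) cube([32, 49, 2077]);
  translate([32, 0, 171]) cube([384, 49, 32]);
  translate([32, 0, 447]) cube([384, 49, 32]);
  translate([32, 0, 723]) cube([384, 49, 32]);
  translate([32, 0, 999]) cube([384, 49, 32]);
  translate([32, 0, 1275]) cube([384, 49, 32]);
  translate([32, 0, 1551]) cube([384, 49, 32]);
  translate([32, 0, 1827]) cube([384, 49, 32]);
}
translate([648, -533, 0]) {
  translate([0, 0, 376]) cube([341, 263, 28]);
  translate([24, 24, 0]) cylinder(h = 376, r = 24);
  translate([317, 24, 0]) cylinder(h = 376, r = 24);
  translate([24, 239, 0]) cylinder(h = 376, r = 24);
  translate([317, 239, 0]) cylinder(h = 376, r = 24);
}
translate([648, 813, 0]) {
  translate([0, 0, 376]) cube([341, 263, 28]);
  translate([24, 24, 0]) cylinder(h = 376, r = 24);
  translate([317, 24, 0]) cylinder(h = 376, r = 24);
  translate([24, 239, 0]) cylinder(h = 376, r = 24);
  translate([317, 239, 0]) cylinder(h = 376, r = 24);
}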